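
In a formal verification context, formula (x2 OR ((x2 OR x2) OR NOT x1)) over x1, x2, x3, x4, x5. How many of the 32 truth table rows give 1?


Formula: (x2 OR ((x2 OR x2) OR NOT x1)) over 5 vars (32 rows)
Evaluate each row (x1, x2, x3, x4, x5 as bits, MSB first):
  row 0 [00000]: (0 OR ((0 OR 0) OR NOT 0)) -> 1
  row 1 [00001]: (0 OR ((0 OR 0) OR NOT 0)) -> 1
  row 2 [00010]: (0 OR ((0 OR 0) OR NOT 0)) -> 1
  row 3 [00011]: (0 OR ((0 OR 0) OR NOT 0)) -> 1
  row 4 [00100]: (0 OR ((0 OR 0) OR NOT 0)) -> 1
  row 5 [00101]: (0 OR ((0 OR 0) OR NOT 0)) -> 1
  row 6 [00110]: (0 OR ((0 OR 0) OR NOT 0)) -> 1
  row 7 [00111]: (0 OR ((0 OR 0) OR NOT 0)) -> 1
  row 8 [01000]: (1 OR ((1 OR 1) OR NOT 0)) -> 1
  row 9 [01001]: (1 OR ((1 OR 1) OR NOT 0)) -> 1
  row 10 [01010]: (1 OR ((1 OR 1) OR NOT 0)) -> 1
  row 11 [01011]: (1 OR ((1 OR 1) OR NOT 0)) -> 1
  row 12 [01100]: (1 OR ((1 OR 1) OR NOT 0)) -> 1
  row 13 [01101]: (1 OR ((1 OR 1) OR NOT 0)) -> 1
  row 14 [01110]: (1 OR ((1 OR 1) OR NOT 0)) -> 1
  row 15 [01111]: (1 OR ((1 OR 1) OR NOT 0)) -> 1
  row 16 [10000]: (0 OR ((0 OR 0) OR NOT 1)) -> 0
  row 17 [10001]: (0 OR ((0 OR 0) OR NOT 1)) -> 0
  row 18 [10010]: (0 OR ((0 OR 0) OR NOT 1)) -> 0
  row 19 [10011]: (0 OR ((0 OR 0) OR NOT 1)) -> 0
  row 20 [10100]: (0 OR ((0 OR 0) OR NOT 1)) -> 0
  row 21 [10101]: (0 OR ((0 OR 0) OR NOT 1)) -> 0
  row 22 [10110]: (0 OR ((0 OR 0) OR NOT 1)) -> 0
  row 23 [10111]: (0 OR ((0 OR 0) OR NOT 1)) -> 0
  row 24 [11000]: (1 OR ((1 OR 1) OR NOT 1)) -> 1
  row 25 [11001]: (1 OR ((1 OR 1) OR NOT 1)) -> 1
  row 26 [11010]: (1 OR ((1 OR 1) OR NOT 1)) -> 1
  row 27 [11011]: (1 OR ((1 OR 1) OR NOT 1)) -> 1
  row 28 [11100]: (1 OR ((1 OR 1) OR NOT 1)) -> 1
  row 29 [11101]: (1 OR ((1 OR 1) OR NOT 1)) -> 1
  row 30 [11110]: (1 OR ((1 OR 1) OR NOT 1)) -> 1
  row 31 [11111]: (1 OR ((1 OR 1) OR NOT 1)) -> 1
Full result column, 8 rows per line (x1,x2 fixed per line; x3,x4,x5 runs 000..111 left to right):
  rows 0-7 [x1,x2=00]: 11111111  (ones: 8)
  rows 8-15 [x1,x2=01]: 11111111  (ones: 8)
  rows 16-23 [x1,x2=10]: 00000000  (ones: 0)
  rows 24-31 [x1,x2=11]: 11111111  (ones: 8)
Count of 1-rows = 8+8+0+8 = 24

24


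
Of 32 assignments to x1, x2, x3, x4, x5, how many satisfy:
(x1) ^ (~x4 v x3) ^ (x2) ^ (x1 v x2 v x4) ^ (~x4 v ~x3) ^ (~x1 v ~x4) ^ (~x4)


CNF with 7 clauses over 5 vars (32 assignments).
An assignment satisfies CNF iff every clause has >=1 true literal.
Check each row (bits = x1,x2,x3,x4,x5; clause T/F shown):
  row 0 [00000]: clauses=FTFFTTT -> 0
  row 1 [00001]: clauses=FTFFTTT -> 0
  row 2 [00010]: clauses=FFFTTTF -> 0
  row 3 [00011]: clauses=FFFTTTF -> 0
  row 4 [00100]: clauses=FTFFTTT -> 0
  row 5 [00101]: clauses=FTFFTTT -> 0
  row 6 [00110]: clauses=FTFTFTF -> 0
  row 7 [00111]: clauses=FTFTFTF -> 0
  row 8 [01000]: clauses=FTTTTTT -> 0
  row 9 [01001]: clauses=FTTTTTT -> 0
  row 10 [01010]: clauses=FFTTTTF -> 0
  row 11 [01011]: clauses=FFTTTTF -> 0
  row 12 [01100]: clauses=FTTTTTT -> 0
  row 13 [01101]: clauses=FTTTTTT -> 0
  row 14 [01110]: clauses=FTTTFTF -> 0
  row 15 [01111]: clauses=FTTTFTF -> 0
  row 16 [10000]: clauses=TTFTTTT -> 0
  row 17 [10001]: clauses=TTFTTTT -> 0
  row 18 [10010]: clauses=TFFTTFF -> 0
  row 19 [10011]: clauses=TFFTTFF -> 0
  row 20 [10100]: clauses=TTFTTTT -> 0
  row 21 [10101]: clauses=TTFTTTT -> 0
  row 22 [10110]: clauses=TTFTFFF -> 0
  row 23 [10111]: clauses=TTFTFFF -> 0
  row 24 [11000]: clauses=TTTTTTT -> 1
  row 25 [11001]: clauses=TTTTTTT -> 1
  row 26 [11010]: clauses=TFTTTFF -> 0
  row 27 [11011]: clauses=TFTTTFF -> 0
  row 28 [11100]: clauses=TTTTTTT -> 1
  row 29 [11101]: clauses=TTTTTTT -> 1
  row 30 [11110]: clauses=TTTTFFF -> 0
  row 31 [11111]: clauses=TTTTFFF -> 0
Full result column, 8 rows per line (x1,x2 fixed per line; x3,x4,x5 runs 000..111 left to right):
  rows 0-7 [x1,x2=00]: 00000000  (ones: 0)
  rows 8-15 [x1,x2=01]: 00000000  (ones: 0)
  rows 16-23 [x1,x2=10]: 00000000  (ones: 0)
  rows 24-31 [x1,x2=11]: 11001100  (ones: 4)
Satisfying assignments = 0+0+0+4 = 4

4


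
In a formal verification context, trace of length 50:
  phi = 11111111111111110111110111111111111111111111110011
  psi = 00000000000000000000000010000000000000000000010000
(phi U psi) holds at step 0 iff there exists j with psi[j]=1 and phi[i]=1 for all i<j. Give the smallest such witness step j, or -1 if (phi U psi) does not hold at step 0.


(phi U psi) at 0: need smallest j with psi[j]=1 and phi[i]=1 for all i in [0,j).
Scan from step 0:
  step 0: phi=1, psi=0 -> continue
  step 1: phi=1, psi=0 -> continue
  step 2: phi=1, psi=0 -> continue
  step 3: phi=1, psi=0 -> continue
  step 16: phi=0 -> phi-prefix broken from here
  step 24: psi=1 but phi already failed -> not a witness
  step 45: psi=1 but phi already failed -> not a witness
  end of trace: no witness -> -1
Witness step = -1

-1


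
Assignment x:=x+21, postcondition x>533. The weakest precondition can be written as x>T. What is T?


Formula: wp(x:=E, P) = P[E/x] (substitute E for x in postcondition)
Step 1: Postcondition: x>533
Step 2: Substitute x+21 for x: x+21>533
Step 3: Solve for x: x > 533-21 = 512

512


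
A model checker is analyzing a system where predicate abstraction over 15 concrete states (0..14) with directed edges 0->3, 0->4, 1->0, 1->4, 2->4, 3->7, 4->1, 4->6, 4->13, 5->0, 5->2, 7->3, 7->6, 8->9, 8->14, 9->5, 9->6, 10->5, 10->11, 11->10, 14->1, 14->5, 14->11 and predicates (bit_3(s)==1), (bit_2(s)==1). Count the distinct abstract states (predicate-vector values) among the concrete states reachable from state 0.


BFS from 0:
Concrete reachable: {0, 1, 3, 4, 6, 7, 13}
Abstract via predicates (bit_3(s)==1), (bit_2(s)==1):
  (0,0) <- {0, 1, 3}
  (0,1) <- {4, 6, 7}
  (1,1) <- {13}
Distinct abstract states = 3

3


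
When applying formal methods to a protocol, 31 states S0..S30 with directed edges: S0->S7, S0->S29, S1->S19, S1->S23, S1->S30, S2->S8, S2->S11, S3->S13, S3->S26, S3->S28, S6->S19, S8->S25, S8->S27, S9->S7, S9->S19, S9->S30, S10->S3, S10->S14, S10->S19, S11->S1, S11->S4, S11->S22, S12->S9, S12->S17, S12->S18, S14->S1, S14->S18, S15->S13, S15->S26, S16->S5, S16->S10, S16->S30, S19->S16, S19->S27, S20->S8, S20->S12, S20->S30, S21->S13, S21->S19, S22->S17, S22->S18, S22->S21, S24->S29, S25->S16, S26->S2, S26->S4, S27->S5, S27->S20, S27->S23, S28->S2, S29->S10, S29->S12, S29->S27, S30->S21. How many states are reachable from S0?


BFS from S0:
  layer 0: {S0}
  layer 1: {S7, S29}
  layer 2: {S10, S12, S27}
  layer 3: {S3, S5, S9, S14, S17, S18, S19, S20, S23}
  layer 4: {S1, S8, S13, S16, S26, S28, S30}
  layer 5: {S2, S4, S21, S25}
  layer 6: {S11}
  layer 7: {S22}
Reachable set: {S0, S1, S2, S3, S4, S5, S7, S8, S9, S10, S11, S12, S13, S14, S16, S17, S18, S19, S20, S21, S22, S23, S25, S26, S27, S28, S29, S30}
Count = 28

28


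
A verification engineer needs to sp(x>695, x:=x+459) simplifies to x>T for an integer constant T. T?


Formula: sp(P, x:=E) = exists old_x. (x = E[old_x/x]) AND P[old_x/x] (old_x is the value of x before the assignment; eliminate old_x by solving x = E[old_x/x] for old_x)
Step 1: Precondition P: x>695, i.e. old_x > 695
Step 2: Assignment gives x = old_x + 459, so old_x = x - 459
Step 3: Substitute into P: x - 459 > 695
Step 4: Simplify: x > 695+459 = 1154

1154


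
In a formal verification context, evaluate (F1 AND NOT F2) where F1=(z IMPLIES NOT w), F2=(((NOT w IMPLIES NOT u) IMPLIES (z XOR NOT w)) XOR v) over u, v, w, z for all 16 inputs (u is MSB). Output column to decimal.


F1 = (z IMPLIES NOT w)
F2 = (((NOT w IMPLIES NOT u) IMPLIES (z XOR NOT w)) XOR v)
Counterexample to F1=>F2 is where F1=1 and F2=0.
Evaluate each row (bits = u,v,w,z, MSB first):
  row 0 [0000]: F1=1 F2=1 -> F1&~F2 -> 0
  row 1 [0001]: F1=1 F2=0 -> F1&~F2 -> 1
  row 2 [0010]: F1=1 F2=0 -> F1&~F2 -> 1
  row 3 [0011]: F1=0 F2=1 -> F1&~F2 -> 0
  row 4 [0100]: F1=1 F2=0 -> F1&~F2 -> 1
  row 5 [0101]: F1=1 F2=1 -> F1&~F2 -> 0
  row 6 [0110]: F1=1 F2=1 -> F1&~F2 -> 0
  row 7 [0111]: F1=0 F2=0 -> F1&~F2 -> 0
  row 8 [1000]: F1=1 F2=1 -> F1&~F2 -> 0
  row 9 [1001]: F1=1 F2=1 -> F1&~F2 -> 0
  row 10 [1010]: F1=1 F2=0 -> F1&~F2 -> 1
  row 11 [1011]: F1=0 F2=1 -> F1&~F2 -> 0
  row 12 [1100]: F1=1 F2=0 -> F1&~F2 -> 1
  row 13 [1101]: F1=1 F2=0 -> F1&~F2 -> 1
  row 14 [1110]: F1=1 F2=1 -> F1&~F2 -> 0
  row 15 [1111]: F1=0 F2=0 -> F1&~F2 -> 0
Full result column, 4 rows per line (u,v fixed per line; w,z runs 00..11 left to right):
  rows 0-3 [u,v=00]: 0110  = hex 6
  rows 4-7 [u,v=01]: 1000  = hex 8
  rows 8-11 [u,v=10]: 0010  = hex 2
  rows 12-15 [u,v=11]: 1100  = hex C
Counterexample vector (row 0 .. row 15) = 0110100000101100
Output column grouped in 4s = 0110 1000 0010 1100 = 0x682C
Convert to decimal digit by digit (value = value*16 + digit):
  6 -> 6
  6*16 + 8 = 104
  104*16 + 2 = 1666
  1666*16 + 12 (C) = 26668
Decimal = 26668

26668


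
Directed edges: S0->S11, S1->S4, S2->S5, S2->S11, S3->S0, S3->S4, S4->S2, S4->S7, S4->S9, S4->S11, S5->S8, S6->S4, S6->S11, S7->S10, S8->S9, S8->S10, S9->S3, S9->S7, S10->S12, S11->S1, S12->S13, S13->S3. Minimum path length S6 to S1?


BFS layer-by-layer from S6:
  dist 0: {S6}
  dist 1: {S4, S11}
  dist 2: {S1, S2, S7, S9}
  -> S1 reached at distance 2
Shortest path length = 2

2


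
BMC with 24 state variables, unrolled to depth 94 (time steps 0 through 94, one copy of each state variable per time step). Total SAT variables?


BMC unrolls to depth k, creating one copy of each state var for steps 0..k.
Step count = 94 + 1 = 95 (steps 0 through 94)
Vars per step = 24
Total = 24 * 95 = 2280

2280


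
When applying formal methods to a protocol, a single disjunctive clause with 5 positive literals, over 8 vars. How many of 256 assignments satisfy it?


Step 1: Total=2^8=256
Step 2: Unsat when all 5 false: 2^3=8
Step 3: Sat=256-8=248

248


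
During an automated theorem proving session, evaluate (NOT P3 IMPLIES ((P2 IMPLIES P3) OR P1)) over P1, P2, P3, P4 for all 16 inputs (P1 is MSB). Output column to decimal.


Formula: (NOT P3 IMPLIES ((P2 IMPLIES P3) OR P1)) over P1, P2, P3, P4 (16 rows)
Evaluate each row (bits = P1,P2,P3,P4, MSB first):
  row 0 [0000]: (NOT 0 IMPLIES ((0 IMPLIES 0) OR 0)) -> 1
  row 1 [0001]: (NOT 0 IMPLIES ((0 IMPLIES 0) OR 0)) -> 1
  row 2 [0010]: (NOT 1 IMPLIES ((0 IMPLIES 1) OR 0)) -> 1
  row 3 [0011]: (NOT 1 IMPLIES ((0 IMPLIES 1) OR 0)) -> 1
  row 4 [0100]: (NOT 0 IMPLIES ((1 IMPLIES 0) OR 0)) -> 0
  row 5 [0101]: (NOT 0 IMPLIES ((1 IMPLIES 0) OR 0)) -> 0
  row 6 [0110]: (NOT 1 IMPLIES ((1 IMPLIES 1) OR 0)) -> 1
  row 7 [0111]: (NOT 1 IMPLIES ((1 IMPLIES 1) OR 0)) -> 1
  row 8 [1000]: (NOT 0 IMPLIES ((0 IMPLIES 0) OR 1)) -> 1
  row 9 [1001]: (NOT 0 IMPLIES ((0 IMPLIES 0) OR 1)) -> 1
  row 10 [1010]: (NOT 1 IMPLIES ((0 IMPLIES 1) OR 1)) -> 1
  row 11 [1011]: (NOT 1 IMPLIES ((0 IMPLIES 1) OR 1)) -> 1
  row 12 [1100]: (NOT 0 IMPLIES ((1 IMPLIES 0) OR 1)) -> 1
  row 13 [1101]: (NOT 0 IMPLIES ((1 IMPLIES 0) OR 1)) -> 1
  row 14 [1110]: (NOT 1 IMPLIES ((1 IMPLIES 1) OR 1)) -> 1
  row 15 [1111]: (NOT 1 IMPLIES ((1 IMPLIES 1) OR 1)) -> 1
Full result column, 4 rows per line (P1,P2 fixed per line; P3,P4 runs 00..11 left to right):
  rows 0-3 [P1,P2=00]: 1111  = hex F
  rows 4-7 [P1,P2=01]: 0011  = hex 3
  rows 8-11 [P1,P2=10]: 1111  = hex F
  rows 12-15 [P1,P2=11]: 1111  = hex F
Output column (row 0 .. row 15) = 1111001111111111
Output column grouped in 4s = 1111 0011 1111 1111 = 0xF3FF
Convert to decimal digit by digit (value = value*16 + digit):
  F -> 15
  15*16 + 3 = 243
  243*16 + 15 (F) = 3903
  3903*16 + 15 (F) = 62463
Decimal = 62463

62463


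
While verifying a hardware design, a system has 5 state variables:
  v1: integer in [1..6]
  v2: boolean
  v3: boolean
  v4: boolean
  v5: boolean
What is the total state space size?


State space = product of domain sizes of all variables.
Domain sizes:
  v1 (integer in [1..6]): 6
  v2 (boolean): 2
  v3 (boolean): 2
  v4 (boolean): 2
  v5 (boolean): 2
Product = 6 * 2 * 2 * 2 * 2 = 96

96


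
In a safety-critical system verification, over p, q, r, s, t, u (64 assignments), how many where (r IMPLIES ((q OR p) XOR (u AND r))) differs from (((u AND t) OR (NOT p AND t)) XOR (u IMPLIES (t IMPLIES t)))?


F1 = (r IMPLIES ((q OR p) XOR (u AND r)))
F2 = (((u AND t) OR (NOT p AND t)) XOR (u IMPLIES (t IMPLIES t)))
Evaluate both on each of 64 rows (bits = p,q,r,s,t,u):
  row 0 [000000]: F1=1 F2=1 -> 0
  row 1 [000001]: F1=1 F2=1 -> 0
  row 2 [000010]: F1=1 F2=0 (differ) -> 1
  row 3 [000011]: F1=1 F2=0 (differ) -> 1
  row 4 [000100]: F1=1 F2=1 -> 0
  (every remaining row is evaluated the same way; all 64 results are listed next)
Full result column, 8 rows per line (p,q,r fixed per line; s,t,u runs 000..111 left to right):
  rows 0-7 [p,q,r=000]: 00110011  (ones: 4)
  rows 8-15 [p,q,r=001]: 10011001  (ones: 4)
  rows 16-23 [p,q,r=010]: 00110011  (ones: 4)
  rows 24-31 [p,q,r=011]: 01100110  (ones: 4)
  rows 32-39 [p,q,r=100]: 00010001  (ones: 2)
  rows 40-47 [p,q,r=101]: 01000100  (ones: 2)
  rows 48-55 [p,q,r=110]: 00010001  (ones: 2)
  rows 56-63 [p,q,r=111]: 01000100  (ones: 2)
Disagreements = 4+4+4+4+2+2+2+2 = 24

24


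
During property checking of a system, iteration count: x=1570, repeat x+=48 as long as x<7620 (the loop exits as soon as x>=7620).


Step 1: x goes from 1570 toward 7620 by 48; the body runs while x<7620, so iterations = ceil((bound-start)/step)
Step 2: Distance=6050
Step 3: ceil(6050/48)=127

127


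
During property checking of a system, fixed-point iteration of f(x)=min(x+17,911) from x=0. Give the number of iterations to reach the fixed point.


Step 1: x=0, cap=911, increment=17
Step 2: x grows by 17 each step until capped at 911; fixed point is x=911
Step 3: iterations = ceil(911/17) = 54

54


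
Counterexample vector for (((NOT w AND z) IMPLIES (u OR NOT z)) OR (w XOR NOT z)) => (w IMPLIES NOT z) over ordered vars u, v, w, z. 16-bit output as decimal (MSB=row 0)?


F1 = (((NOT w AND z) IMPLIES (u OR NOT z)) OR (w XOR NOT z))
F2 = (w IMPLIES NOT z)
Counterexample to F1=>F2 is where F1=1 and F2=0.
Evaluate each row (bits = u,v,w,z, MSB first):
  row 0 [0000]: F1=1 F2=1 -> F1&~F2 -> 0
  row 1 [0001]: F1=0 F2=1 -> F1&~F2 -> 0
  row 2 [0010]: F1=1 F2=1 -> F1&~F2 -> 0
  row 3 [0011]: F1=1 F2=0 -> F1&~F2 -> 1
  row 4 [0100]: F1=1 F2=1 -> F1&~F2 -> 0
  row 5 [0101]: F1=0 F2=1 -> F1&~F2 -> 0
  row 6 [0110]: F1=1 F2=1 -> F1&~F2 -> 0
  row 7 [0111]: F1=1 F2=0 -> F1&~F2 -> 1
  row 8 [1000]: F1=1 F2=1 -> F1&~F2 -> 0
  row 9 [1001]: F1=1 F2=1 -> F1&~F2 -> 0
  row 10 [1010]: F1=1 F2=1 -> F1&~F2 -> 0
  row 11 [1011]: F1=1 F2=0 -> F1&~F2 -> 1
  row 12 [1100]: F1=1 F2=1 -> F1&~F2 -> 0
  row 13 [1101]: F1=1 F2=1 -> F1&~F2 -> 0
  row 14 [1110]: F1=1 F2=1 -> F1&~F2 -> 0
  row 15 [1111]: F1=1 F2=0 -> F1&~F2 -> 1
Full result column, 4 rows per line (u,v fixed per line; w,z runs 00..11 left to right):
  rows 0-3 [u,v=00]: 0001  = hex 1
  rows 4-7 [u,v=01]: 0001  = hex 1
  rows 8-11 [u,v=10]: 0001  = hex 1
  rows 12-15 [u,v=11]: 0001  = hex 1
Counterexample vector (row 0 .. row 15) = 0001000100010001
Output column grouped in 4s = 0001 0001 0001 0001 = 0x1111
Convert to decimal digit by digit (value = value*16 + digit):
  1 -> 1
  1*16 + 1 = 17
  17*16 + 1 = 273
  273*16 + 1 = 4369
Decimal = 4369

4369


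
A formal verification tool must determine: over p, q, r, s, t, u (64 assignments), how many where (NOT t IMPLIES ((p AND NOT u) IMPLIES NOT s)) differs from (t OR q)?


F1 = (NOT t IMPLIES ((p AND NOT u) IMPLIES NOT s))
F2 = (t OR q)
Evaluate both on each of 64 rows (bits = p,q,r,s,t,u):
  row 0 [000000]: F1=1 F2=0 (differ) -> 1
  row 1 [000001]: F1=1 F2=0 (differ) -> 1
  row 2 [000010]: F1=1 F2=1 -> 0
  row 3 [000011]: F1=1 F2=1 -> 0
  row 4 [000100]: F1=1 F2=0 (differ) -> 1
  (every remaining row is evaluated the same way; all 64 results are listed next)
Full result column, 8 rows per line (p,q,r fixed per line; s,t,u runs 000..111 left to right):
  rows 0-7 [p,q,r=000]: 11001100  (ones: 4)
  rows 8-15 [p,q,r=001]: 11001100  (ones: 4)
  rows 16-23 [p,q,r=010]: 00000000  (ones: 0)
  rows 24-31 [p,q,r=011]: 00000000  (ones: 0)
  rows 32-39 [p,q,r=100]: 11000100  (ones: 3)
  rows 40-47 [p,q,r=101]: 11000100  (ones: 3)
  rows 48-55 [p,q,r=110]: 00001000  (ones: 1)
  rows 56-63 [p,q,r=111]: 00001000  (ones: 1)
Disagreements = 4+4+0+0+3+3+1+1 = 16

16


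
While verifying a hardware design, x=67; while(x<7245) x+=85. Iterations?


Step 1: x goes from 67 toward 7245 by 85; the body runs while x<7245, so iterations = ceil((bound-start)/step)
Step 2: Distance=7178
Step 3: ceil(7178/85)=85

85


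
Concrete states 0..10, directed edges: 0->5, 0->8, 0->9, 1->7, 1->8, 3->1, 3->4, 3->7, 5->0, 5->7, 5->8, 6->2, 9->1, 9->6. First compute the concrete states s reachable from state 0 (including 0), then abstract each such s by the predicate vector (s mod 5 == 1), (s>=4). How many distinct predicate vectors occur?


BFS from 0:
Concrete reachable: {0, 1, 2, 5, 6, 7, 8, 9}
Abstract via predicates (s mod 5 == 1), (s>=4):
  (0,0) <- {0, 2}
  (0,1) <- {5, 7, 8, 9}
  (1,0) <- {1}
  (1,1) <- {6}
Distinct abstract states = 4

4


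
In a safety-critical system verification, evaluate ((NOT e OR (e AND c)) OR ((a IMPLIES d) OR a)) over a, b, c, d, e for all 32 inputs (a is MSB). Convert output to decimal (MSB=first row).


Formula: ((NOT e OR (e AND c)) OR ((a IMPLIES d) OR a)) over a, b, c, d, e (32 rows)
Evaluate each row (bits = a,b,c,d,e, MSB first):
  row 0 [00000]: ((NOT 0 OR (0 AND 0)) OR ((0 IMPLIES 0) OR 0)) -> 1
  row 1 [00001]: ((NOT 1 OR (1 AND 0)) OR ((0 IMPLIES 0) OR 0)) -> 1
  row 2 [00010]: ((NOT 0 OR (0 AND 0)) OR ((0 IMPLIES 1) OR 0)) -> 1
  row 3 [00011]: ((NOT 1 OR (1 AND 0)) OR ((0 IMPLIES 1) OR 0)) -> 1
  row 4 [00100]: ((NOT 0 OR (0 AND 1)) OR ((0 IMPLIES 0) OR 0)) -> 1
  row 5 [00101]: ((NOT 1 OR (1 AND 1)) OR ((0 IMPLIES 0) OR 0)) -> 1
  row 6 [00110]: ((NOT 0 OR (0 AND 1)) OR ((0 IMPLIES 1) OR 0)) -> 1
  row 7 [00111]: ((NOT 1 OR (1 AND 1)) OR ((0 IMPLIES 1) OR 0)) -> 1
  row 8 [01000]: ((NOT 0 OR (0 AND 0)) OR ((0 IMPLIES 0) OR 0)) -> 1
  row 9 [01001]: ((NOT 1 OR (1 AND 0)) OR ((0 IMPLIES 0) OR 0)) -> 1
  row 10 [01010]: ((NOT 0 OR (0 AND 0)) OR ((0 IMPLIES 1) OR 0)) -> 1
  row 11 [01011]: ((NOT 1 OR (1 AND 0)) OR ((0 IMPLIES 1) OR 0)) -> 1
  row 12 [01100]: ((NOT 0 OR (0 AND 1)) OR ((0 IMPLIES 0) OR 0)) -> 1
  row 13 [01101]: ((NOT 1 OR (1 AND 1)) OR ((0 IMPLIES 0) OR 0)) -> 1
  row 14 [01110]: ((NOT 0 OR (0 AND 1)) OR ((0 IMPLIES 1) OR 0)) -> 1
  row 15 [01111]: ((NOT 1 OR (1 AND 1)) OR ((0 IMPLIES 1) OR 0)) -> 1
  row 16 [10000]: ((NOT 0 OR (0 AND 0)) OR ((1 IMPLIES 0) OR 1)) -> 1
  row 17 [10001]: ((NOT 1 OR (1 AND 0)) OR ((1 IMPLIES 0) OR 1)) -> 1
  row 18 [10010]: ((NOT 0 OR (0 AND 0)) OR ((1 IMPLIES 1) OR 1)) -> 1
  row 19 [10011]: ((NOT 1 OR (1 AND 0)) OR ((1 IMPLIES 1) OR 1)) -> 1
  row 20 [10100]: ((NOT 0 OR (0 AND 1)) OR ((1 IMPLIES 0) OR 1)) -> 1
  row 21 [10101]: ((NOT 1 OR (1 AND 1)) OR ((1 IMPLIES 0) OR 1)) -> 1
  row 22 [10110]: ((NOT 0 OR (0 AND 1)) OR ((1 IMPLIES 1) OR 1)) -> 1
  row 23 [10111]: ((NOT 1 OR (1 AND 1)) OR ((1 IMPLIES 1) OR 1)) -> 1
  row 24 [11000]: ((NOT 0 OR (0 AND 0)) OR ((1 IMPLIES 0) OR 1)) -> 1
  row 25 [11001]: ((NOT 1 OR (1 AND 0)) OR ((1 IMPLIES 0) OR 1)) -> 1
  row 26 [11010]: ((NOT 0 OR (0 AND 0)) OR ((1 IMPLIES 1) OR 1)) -> 1
  row 27 [11011]: ((NOT 1 OR (1 AND 0)) OR ((1 IMPLIES 1) OR 1)) -> 1
  row 28 [11100]: ((NOT 0 OR (0 AND 1)) OR ((1 IMPLIES 0) OR 1)) -> 1
  row 29 [11101]: ((NOT 1 OR (1 AND 1)) OR ((1 IMPLIES 0) OR 1)) -> 1
  row 30 [11110]: ((NOT 0 OR (0 AND 1)) OR ((1 IMPLIES 1) OR 1)) -> 1
  row 31 [11111]: ((NOT 1 OR (1 AND 1)) OR ((1 IMPLIES 1) OR 1)) -> 1
Full result column, 4 rows per line (a,b,c fixed per line; d,e runs 00..11 left to right):
  rows 0-3 [a,b,c=000]: 1111  = hex F
  rows 4-7 [a,b,c=001]: 1111  = hex F
  rows 8-11 [a,b,c=010]: 1111  = hex F
  rows 12-15 [a,b,c=011]: 1111  = hex F
  rows 16-19 [a,b,c=100]: 1111  = hex F
  rows 20-23 [a,b,c=101]: 1111  = hex F
  rows 24-27 [a,b,c=110]: 1111  = hex F
  rows 28-31 [a,b,c=111]: 1111  = hex F
Output column (row 0 .. row 31) = 11111111111111111111111111111111
Output column grouped in 4s = 1111 1111 1111 1111 1111 1111 1111 1111 = 0xFFFFFFFF
Convert to decimal digit by digit (value = value*16 + digit):
  F -> 15
  15*16 + 15 (F) = 255
  255*16 + 15 (F) = 4095
  4095*16 + 15 (F) = 65535
  65535*16 + 15 (F) = 1048575
  1048575*16 + 15 (F) = 16777215
  16777215*16 + 15 (F) = 268435455
  268435455*16 + 15 (F) = 4294967295
Decimal = 4294967295

4294967295


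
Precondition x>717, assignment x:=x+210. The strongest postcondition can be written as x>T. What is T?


Formula: sp(P, x:=E) = exists old_x. (x = E[old_x/x]) AND P[old_x/x] (old_x is the value of x before the assignment; eliminate old_x by solving x = E[old_x/x] for old_x)
Step 1: Precondition P: x>717, i.e. old_x > 717
Step 2: Assignment gives x = old_x + 210, so old_x = x - 210
Step 3: Substitute into P: x - 210 > 717
Step 4: Simplify: x > 717+210 = 927

927


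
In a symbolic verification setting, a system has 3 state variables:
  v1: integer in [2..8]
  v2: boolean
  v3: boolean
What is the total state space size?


State space = product of domain sizes of all variables.
Domain sizes:
  v1 (integer in [2..8]): 7
  v2 (boolean): 2
  v3 (boolean): 2
Product = 7 * 2 * 2 = 28

28


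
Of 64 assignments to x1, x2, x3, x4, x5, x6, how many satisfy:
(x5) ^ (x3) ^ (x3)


CNF with 3 clauses over 6 vars (64 assignments).
An assignment satisfies CNF iff every clause has >=1 true literal.
Check each row (bits = x1,x2,x3,x4,x5,x6; clause T/F shown):
  row 0 [000000]: clauses=FFF -> 0
  row 1 [000001]: clauses=FFF -> 0
  row 2 [000010]: clauses=TFF -> 0
  row 3 [000011]: clauses=TFF -> 0
  row 4 [000100]: clauses=FFF -> 0
  (every remaining row is evaluated the same way; all 64 results are listed next)
Full result column, 8 rows per line (x1,x2,x3 fixed per line; x4,x5,x6 runs 000..111 left to right):
  rows 0-7 [x1,x2,x3=000]: 00000000  (ones: 0)
  rows 8-15 [x1,x2,x3=001]: 00110011  (ones: 4)
  rows 16-23 [x1,x2,x3=010]: 00000000  (ones: 0)
  rows 24-31 [x1,x2,x3=011]: 00110011  (ones: 4)
  rows 32-39 [x1,x2,x3=100]: 00000000  (ones: 0)
  rows 40-47 [x1,x2,x3=101]: 00110011  (ones: 4)
  rows 48-55 [x1,x2,x3=110]: 00000000  (ones: 0)
  rows 56-63 [x1,x2,x3=111]: 00110011  (ones: 4)
Satisfying assignments = 0+4+0+4+0+4+0+4 = 16

16


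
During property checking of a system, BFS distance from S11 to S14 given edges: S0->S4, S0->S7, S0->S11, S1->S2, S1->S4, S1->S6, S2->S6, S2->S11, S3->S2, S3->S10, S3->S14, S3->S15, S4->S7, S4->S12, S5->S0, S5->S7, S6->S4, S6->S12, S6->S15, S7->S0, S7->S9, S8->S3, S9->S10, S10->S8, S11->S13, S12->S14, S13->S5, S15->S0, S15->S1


BFS layer-by-layer from S11:
  dist 0: {S11}
  dist 1: {S13}
  dist 2: {S5}
  dist 3: {S0, S7}
  dist 4: {S4, S9}
  dist 5: {S10, S12}
  dist 6: {S8, S14}
  -> S14 reached at distance 6
Shortest path length = 6

6


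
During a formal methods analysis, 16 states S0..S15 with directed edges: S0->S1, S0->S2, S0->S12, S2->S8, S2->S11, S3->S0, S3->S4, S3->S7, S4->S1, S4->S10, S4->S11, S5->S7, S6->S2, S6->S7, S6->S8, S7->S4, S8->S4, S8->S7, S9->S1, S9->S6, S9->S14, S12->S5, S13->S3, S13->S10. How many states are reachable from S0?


BFS from S0:
  layer 0: {S0}
  layer 1: {S1, S2, S12}
  layer 2: {S5, S8, S11}
  layer 3: {S4, S7}
  layer 4: {S10}
Reachable set: {S0, S1, S2, S4, S5, S7, S8, S10, S11, S12}
Count = 10

10


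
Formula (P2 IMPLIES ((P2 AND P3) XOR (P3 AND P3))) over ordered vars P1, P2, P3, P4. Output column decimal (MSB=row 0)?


Formula: (P2 IMPLIES ((P2 AND P3) XOR (P3 AND P3))) over P1, P2, P3, P4 (16 rows)
Evaluate each row (bits = P1,P2,P3,P4, MSB first):
  row 0 [0000]: (0 IMPLIES ((0 AND 0) XOR (0 AND 0))) -> 1
  row 1 [0001]: (0 IMPLIES ((0 AND 0) XOR (0 AND 0))) -> 1
  row 2 [0010]: (0 IMPLIES ((0 AND 1) XOR (1 AND 1))) -> 1
  row 3 [0011]: (0 IMPLIES ((0 AND 1) XOR (1 AND 1))) -> 1
  row 4 [0100]: (1 IMPLIES ((1 AND 0) XOR (0 AND 0))) -> 0
  row 5 [0101]: (1 IMPLIES ((1 AND 0) XOR (0 AND 0))) -> 0
  row 6 [0110]: (1 IMPLIES ((1 AND 1) XOR (1 AND 1))) -> 0
  row 7 [0111]: (1 IMPLIES ((1 AND 1) XOR (1 AND 1))) -> 0
  row 8 [1000]: (0 IMPLIES ((0 AND 0) XOR (0 AND 0))) -> 1
  row 9 [1001]: (0 IMPLIES ((0 AND 0) XOR (0 AND 0))) -> 1
  row 10 [1010]: (0 IMPLIES ((0 AND 1) XOR (1 AND 1))) -> 1
  row 11 [1011]: (0 IMPLIES ((0 AND 1) XOR (1 AND 1))) -> 1
  row 12 [1100]: (1 IMPLIES ((1 AND 0) XOR (0 AND 0))) -> 0
  row 13 [1101]: (1 IMPLIES ((1 AND 0) XOR (0 AND 0))) -> 0
  row 14 [1110]: (1 IMPLIES ((1 AND 1) XOR (1 AND 1))) -> 0
  row 15 [1111]: (1 IMPLIES ((1 AND 1) XOR (1 AND 1))) -> 0
Full result column, 4 rows per line (P1,P2 fixed per line; P3,P4 runs 00..11 left to right):
  rows 0-3 [P1,P2=00]: 1111  = hex F
  rows 4-7 [P1,P2=01]: 0000  = hex 0
  rows 8-11 [P1,P2=10]: 1111  = hex F
  rows 12-15 [P1,P2=11]: 0000  = hex 0
Output column (row 0 .. row 15) = 1111000011110000
Output column grouped in 4s = 1111 0000 1111 0000 = 0xF0F0
Convert to decimal digit by digit (value = value*16 + digit):
  F -> 15
  15*16 + 0 = 240
  240*16 + 15 (F) = 3855
  3855*16 + 0 = 61680
Decimal = 61680

61680


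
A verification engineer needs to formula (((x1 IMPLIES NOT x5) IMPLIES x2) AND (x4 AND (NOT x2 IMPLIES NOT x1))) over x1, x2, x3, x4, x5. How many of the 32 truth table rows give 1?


Formula: (((x1 IMPLIES NOT x5) IMPLIES x2) AND (x4 AND (NOT x2 IMPLIES NOT x1))) over 5 vars (32 rows)
Evaluate each row (x1, x2, x3, x4, x5 as bits, MSB first):
  row 0 [00000]: (((0 IMPLIES NOT 0) IMPLIES 0) AND (0 AND (NOT 0 IMPLIES NOT 0))) -> 0
  row 1 [00001]: (((0 IMPLIES NOT 1) IMPLIES 0) AND (0 AND (NOT 0 IMPLIES NOT 0))) -> 0
  row 2 [00010]: (((0 IMPLIES NOT 0) IMPLIES 0) AND (1 AND (NOT 0 IMPLIES NOT 0))) -> 0
  row 3 [00011]: (((0 IMPLIES NOT 1) IMPLIES 0) AND (1 AND (NOT 0 IMPLIES NOT 0))) -> 0
  row 4 [00100]: (((0 IMPLIES NOT 0) IMPLIES 0) AND (0 AND (NOT 0 IMPLIES NOT 0))) -> 0
  row 5 [00101]: (((0 IMPLIES NOT 1) IMPLIES 0) AND (0 AND (NOT 0 IMPLIES NOT 0))) -> 0
  row 6 [00110]: (((0 IMPLIES NOT 0) IMPLIES 0) AND (1 AND (NOT 0 IMPLIES NOT 0))) -> 0
  row 7 [00111]: (((0 IMPLIES NOT 1) IMPLIES 0) AND (1 AND (NOT 0 IMPLIES NOT 0))) -> 0
  row 8 [01000]: (((0 IMPLIES NOT 0) IMPLIES 1) AND (0 AND (NOT 1 IMPLIES NOT 0))) -> 0
  row 9 [01001]: (((0 IMPLIES NOT 1) IMPLIES 1) AND (0 AND (NOT 1 IMPLIES NOT 0))) -> 0
  row 10 [01010]: (((0 IMPLIES NOT 0) IMPLIES 1) AND (1 AND (NOT 1 IMPLIES NOT 0))) -> 1
  row 11 [01011]: (((0 IMPLIES NOT 1) IMPLIES 1) AND (1 AND (NOT 1 IMPLIES NOT 0))) -> 1
  row 12 [01100]: (((0 IMPLIES NOT 0) IMPLIES 1) AND (0 AND (NOT 1 IMPLIES NOT 0))) -> 0
  row 13 [01101]: (((0 IMPLIES NOT 1) IMPLIES 1) AND (0 AND (NOT 1 IMPLIES NOT 0))) -> 0
  row 14 [01110]: (((0 IMPLIES NOT 0) IMPLIES 1) AND (1 AND (NOT 1 IMPLIES NOT 0))) -> 1
  row 15 [01111]: (((0 IMPLIES NOT 1) IMPLIES 1) AND (1 AND (NOT 1 IMPLIES NOT 0))) -> 1
  row 16 [10000]: (((1 IMPLIES NOT 0) IMPLIES 0) AND (0 AND (NOT 0 IMPLIES NOT 1))) -> 0
  row 17 [10001]: (((1 IMPLIES NOT 1) IMPLIES 0) AND (0 AND (NOT 0 IMPLIES NOT 1))) -> 0
  row 18 [10010]: (((1 IMPLIES NOT 0) IMPLIES 0) AND (1 AND (NOT 0 IMPLIES NOT 1))) -> 0
  row 19 [10011]: (((1 IMPLIES NOT 1) IMPLIES 0) AND (1 AND (NOT 0 IMPLIES NOT 1))) -> 0
  row 20 [10100]: (((1 IMPLIES NOT 0) IMPLIES 0) AND (0 AND (NOT 0 IMPLIES NOT 1))) -> 0
  row 21 [10101]: (((1 IMPLIES NOT 1) IMPLIES 0) AND (0 AND (NOT 0 IMPLIES NOT 1))) -> 0
  row 22 [10110]: (((1 IMPLIES NOT 0) IMPLIES 0) AND (1 AND (NOT 0 IMPLIES NOT 1))) -> 0
  row 23 [10111]: (((1 IMPLIES NOT 1) IMPLIES 0) AND (1 AND (NOT 0 IMPLIES NOT 1))) -> 0
  row 24 [11000]: (((1 IMPLIES NOT 0) IMPLIES 1) AND (0 AND (NOT 1 IMPLIES NOT 1))) -> 0
  row 25 [11001]: (((1 IMPLIES NOT 1) IMPLIES 1) AND (0 AND (NOT 1 IMPLIES NOT 1))) -> 0
  row 26 [11010]: (((1 IMPLIES NOT 0) IMPLIES 1) AND (1 AND (NOT 1 IMPLIES NOT 1))) -> 1
  row 27 [11011]: (((1 IMPLIES NOT 1) IMPLIES 1) AND (1 AND (NOT 1 IMPLIES NOT 1))) -> 1
  row 28 [11100]: (((1 IMPLIES NOT 0) IMPLIES 1) AND (0 AND (NOT 1 IMPLIES NOT 1))) -> 0
  row 29 [11101]: (((1 IMPLIES NOT 1) IMPLIES 1) AND (0 AND (NOT 1 IMPLIES NOT 1))) -> 0
  row 30 [11110]: (((1 IMPLIES NOT 0) IMPLIES 1) AND (1 AND (NOT 1 IMPLIES NOT 1))) -> 1
  row 31 [11111]: (((1 IMPLIES NOT 1) IMPLIES 1) AND (1 AND (NOT 1 IMPLIES NOT 1))) -> 1
Full result column, 8 rows per line (x1,x2 fixed per line; x3,x4,x5 runs 000..111 left to right):
  rows 0-7 [x1,x2=00]: 00000000  (ones: 0)
  rows 8-15 [x1,x2=01]: 00110011  (ones: 4)
  rows 16-23 [x1,x2=10]: 00000000  (ones: 0)
  rows 24-31 [x1,x2=11]: 00110011  (ones: 4)
Count of 1-rows = 0+4+0+4 = 8

8


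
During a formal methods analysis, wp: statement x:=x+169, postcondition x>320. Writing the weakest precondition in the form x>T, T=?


Formula: wp(x:=E, P) = P[E/x] (substitute E for x in postcondition)
Step 1: Postcondition: x>320
Step 2: Substitute x+169 for x: x+169>320
Step 3: Solve for x: x > 320-169 = 151

151


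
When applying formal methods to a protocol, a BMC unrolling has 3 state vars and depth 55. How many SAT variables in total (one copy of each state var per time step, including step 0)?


BMC unrolls to depth k, creating one copy of each state var for steps 0..k.
Step count = 55 + 1 = 56 (steps 0 through 55)
Vars per step = 3
Total = 3 * 56 = 168

168


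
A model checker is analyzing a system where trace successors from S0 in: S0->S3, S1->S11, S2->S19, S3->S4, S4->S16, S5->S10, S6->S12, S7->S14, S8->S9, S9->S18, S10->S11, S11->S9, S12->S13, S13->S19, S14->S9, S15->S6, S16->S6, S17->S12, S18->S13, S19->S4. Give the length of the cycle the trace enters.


Trace from S0 until a state repeats:
  S0 -> S3 -> S4 -> S16 -> S6 -> S12 -> S13 -> S19 -> S4
S4 first seen at step 2, revisited at step 8.
Cycle length = 8 - 2 = 6

6


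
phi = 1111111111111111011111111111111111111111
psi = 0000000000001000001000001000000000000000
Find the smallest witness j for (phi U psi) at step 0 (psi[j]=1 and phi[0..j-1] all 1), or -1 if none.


(phi U psi) at 0: need smallest j with psi[j]=1 and phi[i]=1 for all i in [0,j).
Scan from step 0:
  step 0: phi=1, psi=0 -> continue
  step 1: phi=1, psi=0 -> continue
  step 2: phi=1, psi=0 -> continue
  step 3: phi=1, psi=0 -> continue
  step 12: psi=1 and phi held for [0,12) -> witness found
Witness step = 12

12


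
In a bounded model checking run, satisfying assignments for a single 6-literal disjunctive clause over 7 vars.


Step 1: Total=2^7=128
Step 2: Unsat when all 6 false: 2^1=2
Step 3: Sat=128-2=126

126


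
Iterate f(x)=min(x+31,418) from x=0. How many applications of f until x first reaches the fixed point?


Step 1: x=0, cap=418, increment=31
Step 2: x grows by 31 each step until capped at 418; fixed point is x=418
Step 3: iterations = ceil(418/31) = 14

14


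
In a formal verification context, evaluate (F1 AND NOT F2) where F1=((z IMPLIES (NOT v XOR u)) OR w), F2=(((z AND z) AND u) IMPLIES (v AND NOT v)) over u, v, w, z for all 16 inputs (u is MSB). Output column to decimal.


F1 = ((z IMPLIES (NOT v XOR u)) OR w)
F2 = (((z AND z) AND u) IMPLIES (v AND NOT v))
Counterexample to F1=>F2 is where F1=1 and F2=0.
Evaluate each row (bits = u,v,w,z, MSB first):
  row 0 [0000]: F1=1 F2=1 -> F1&~F2 -> 0
  row 1 [0001]: F1=1 F2=1 -> F1&~F2 -> 0
  row 2 [0010]: F1=1 F2=1 -> F1&~F2 -> 0
  row 3 [0011]: F1=1 F2=1 -> F1&~F2 -> 0
  row 4 [0100]: F1=1 F2=1 -> F1&~F2 -> 0
  row 5 [0101]: F1=0 F2=1 -> F1&~F2 -> 0
  row 6 [0110]: F1=1 F2=1 -> F1&~F2 -> 0
  row 7 [0111]: F1=1 F2=1 -> F1&~F2 -> 0
  row 8 [1000]: F1=1 F2=1 -> F1&~F2 -> 0
  row 9 [1001]: F1=0 F2=0 -> F1&~F2 -> 0
  row 10 [1010]: F1=1 F2=1 -> F1&~F2 -> 0
  row 11 [1011]: F1=1 F2=0 -> F1&~F2 -> 1
  row 12 [1100]: F1=1 F2=1 -> F1&~F2 -> 0
  row 13 [1101]: F1=1 F2=0 -> F1&~F2 -> 1
  row 14 [1110]: F1=1 F2=1 -> F1&~F2 -> 0
  row 15 [1111]: F1=1 F2=0 -> F1&~F2 -> 1
Full result column, 4 rows per line (u,v fixed per line; w,z runs 00..11 left to right):
  rows 0-3 [u,v=00]: 0000  = hex 0
  rows 4-7 [u,v=01]: 0000  = hex 0
  rows 8-11 [u,v=10]: 0001  = hex 1
  rows 12-15 [u,v=11]: 0101  = hex 5
Counterexample vector (row 0 .. row 15) = 0000000000010101
Output column grouped in 4s = 0000 0000 0001 0101 = 0x0015
Convert to decimal digit by digit (value = value*16 + digit):
  0 -> 0
  0*16 + 0 = 0
  0*16 + 1 = 1
  1*16 + 5 = 21
Decimal = 21

21


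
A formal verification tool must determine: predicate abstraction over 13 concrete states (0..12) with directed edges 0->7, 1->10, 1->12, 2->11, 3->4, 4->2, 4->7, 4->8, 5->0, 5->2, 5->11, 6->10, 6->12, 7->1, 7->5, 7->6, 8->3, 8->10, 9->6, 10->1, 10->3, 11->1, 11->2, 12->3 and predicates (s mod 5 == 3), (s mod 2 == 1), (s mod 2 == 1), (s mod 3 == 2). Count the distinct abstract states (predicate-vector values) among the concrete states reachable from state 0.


BFS from 0:
Concrete reachable: {0, 1, 2, 3, 4, 5, 6, 7, 8, 10, 11, 12}
Abstract via predicates (s mod 5 == 3), (s mod 2 == 1), (s mod 2 == 1), (s mod 3 == 2):
  (0,0,0,0) <- {0, 4, 6, 10, 12}
  (0,0,0,1) <- {2}
  (0,1,1,0) <- {1, 7}
  (0,1,1,1) <- {5, 11}
  (1,0,0,1) <- {8}
  (1,1,1,0) <- {3}
Distinct abstract states = 6

6


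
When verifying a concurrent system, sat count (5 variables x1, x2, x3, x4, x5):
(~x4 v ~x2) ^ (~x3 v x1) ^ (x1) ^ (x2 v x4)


CNF with 4 clauses over 5 vars (32 assignments).
An assignment satisfies CNF iff every clause has >=1 true literal.
Check each row (bits = x1,x2,x3,x4,x5; clause T/F shown):
  row 0 [00000]: clauses=TTFF -> 0
  row 1 [00001]: clauses=TTFF -> 0
  row 2 [00010]: clauses=TTFT -> 0
  row 3 [00011]: clauses=TTFT -> 0
  row 4 [00100]: clauses=TFFF -> 0
  row 5 [00101]: clauses=TFFF -> 0
  row 6 [00110]: clauses=TFFT -> 0
  row 7 [00111]: clauses=TFFT -> 0
  row 8 [01000]: clauses=TTFT -> 0
  row 9 [01001]: clauses=TTFT -> 0
  row 10 [01010]: clauses=FTFT -> 0
  row 11 [01011]: clauses=FTFT -> 0
  row 12 [01100]: clauses=TFFT -> 0
  row 13 [01101]: clauses=TFFT -> 0
  row 14 [01110]: clauses=FFFT -> 0
  row 15 [01111]: clauses=FFFT -> 0
  row 16 [10000]: clauses=TTTF -> 0
  row 17 [10001]: clauses=TTTF -> 0
  row 18 [10010]: clauses=TTTT -> 1
  row 19 [10011]: clauses=TTTT -> 1
  row 20 [10100]: clauses=TTTF -> 0
  row 21 [10101]: clauses=TTTF -> 0
  row 22 [10110]: clauses=TTTT -> 1
  row 23 [10111]: clauses=TTTT -> 1
  row 24 [11000]: clauses=TTTT -> 1
  row 25 [11001]: clauses=TTTT -> 1
  row 26 [11010]: clauses=FTTT -> 0
  row 27 [11011]: clauses=FTTT -> 0
  row 28 [11100]: clauses=TTTT -> 1
  row 29 [11101]: clauses=TTTT -> 1
  row 30 [11110]: clauses=FTTT -> 0
  row 31 [11111]: clauses=FTTT -> 0
Full result column, 8 rows per line (x1,x2 fixed per line; x3,x4,x5 runs 000..111 left to right):
  rows 0-7 [x1,x2=00]: 00000000  (ones: 0)
  rows 8-15 [x1,x2=01]: 00000000  (ones: 0)
  rows 16-23 [x1,x2=10]: 00110011  (ones: 4)
  rows 24-31 [x1,x2=11]: 11001100  (ones: 4)
Satisfying assignments = 0+0+4+4 = 8

8


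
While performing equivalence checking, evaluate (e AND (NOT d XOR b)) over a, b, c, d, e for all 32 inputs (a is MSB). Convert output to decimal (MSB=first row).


Formula: (e AND (NOT d XOR b)) over a, b, c, d, e (32 rows)
Evaluate each row (bits = a,b,c,d,e, MSB first):
  row 0 [00000]: (0 AND (NOT 0 XOR 0)) -> 0
  row 1 [00001]: (1 AND (NOT 0 XOR 0)) -> 1
  row 2 [00010]: (0 AND (NOT 1 XOR 0)) -> 0
  row 3 [00011]: (1 AND (NOT 1 XOR 0)) -> 0
  row 4 [00100]: (0 AND (NOT 0 XOR 0)) -> 0
  row 5 [00101]: (1 AND (NOT 0 XOR 0)) -> 1
  row 6 [00110]: (0 AND (NOT 1 XOR 0)) -> 0
  row 7 [00111]: (1 AND (NOT 1 XOR 0)) -> 0
  row 8 [01000]: (0 AND (NOT 0 XOR 1)) -> 0
  row 9 [01001]: (1 AND (NOT 0 XOR 1)) -> 0
  row 10 [01010]: (0 AND (NOT 1 XOR 1)) -> 0
  row 11 [01011]: (1 AND (NOT 1 XOR 1)) -> 1
  row 12 [01100]: (0 AND (NOT 0 XOR 1)) -> 0
  row 13 [01101]: (1 AND (NOT 0 XOR 1)) -> 0
  row 14 [01110]: (0 AND (NOT 1 XOR 1)) -> 0
  row 15 [01111]: (1 AND (NOT 1 XOR 1)) -> 1
  row 16 [10000]: (0 AND (NOT 0 XOR 0)) -> 0
  row 17 [10001]: (1 AND (NOT 0 XOR 0)) -> 1
  row 18 [10010]: (0 AND (NOT 1 XOR 0)) -> 0
  row 19 [10011]: (1 AND (NOT 1 XOR 0)) -> 0
  row 20 [10100]: (0 AND (NOT 0 XOR 0)) -> 0
  row 21 [10101]: (1 AND (NOT 0 XOR 0)) -> 1
  row 22 [10110]: (0 AND (NOT 1 XOR 0)) -> 0
  row 23 [10111]: (1 AND (NOT 1 XOR 0)) -> 0
  row 24 [11000]: (0 AND (NOT 0 XOR 1)) -> 0
  row 25 [11001]: (1 AND (NOT 0 XOR 1)) -> 0
  row 26 [11010]: (0 AND (NOT 1 XOR 1)) -> 0
  row 27 [11011]: (1 AND (NOT 1 XOR 1)) -> 1
  row 28 [11100]: (0 AND (NOT 0 XOR 1)) -> 0
  row 29 [11101]: (1 AND (NOT 0 XOR 1)) -> 0
  row 30 [11110]: (0 AND (NOT 1 XOR 1)) -> 0
  row 31 [11111]: (1 AND (NOT 1 XOR 1)) -> 1
Full result column, 4 rows per line (a,b,c fixed per line; d,e runs 00..11 left to right):
  rows 0-3 [a,b,c=000]: 0100  = hex 4
  rows 4-7 [a,b,c=001]: 0100  = hex 4
  rows 8-11 [a,b,c=010]: 0001  = hex 1
  rows 12-15 [a,b,c=011]: 0001  = hex 1
  rows 16-19 [a,b,c=100]: 0100  = hex 4
  rows 20-23 [a,b,c=101]: 0100  = hex 4
  rows 24-27 [a,b,c=110]: 0001  = hex 1
  rows 28-31 [a,b,c=111]: 0001  = hex 1
Output column (row 0 .. row 31) = 01000100000100010100010000010001
Output column grouped in 4s = 0100 0100 0001 0001 0100 0100 0001 0001 = 0x44114411
Convert to decimal digit by digit (value = value*16 + digit):
  4 -> 4
  4*16 + 4 = 68
  68*16 + 1 = 1089
  1089*16 + 1 = 17425
  17425*16 + 4 = 278804
  278804*16 + 4 = 4460868
  4460868*16 + 1 = 71373889
  71373889*16 + 1 = 1141982225
Decimal = 1141982225

1141982225


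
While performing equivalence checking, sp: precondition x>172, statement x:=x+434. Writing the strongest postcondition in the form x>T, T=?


Formula: sp(P, x:=E) = exists old_x. (x = E[old_x/x]) AND P[old_x/x] (old_x is the value of x before the assignment; eliminate old_x by solving x = E[old_x/x] for old_x)
Step 1: Precondition P: x>172, i.e. old_x > 172
Step 2: Assignment gives x = old_x + 434, so old_x = x - 434
Step 3: Substitute into P: x - 434 > 172
Step 4: Simplify: x > 172+434 = 606

606


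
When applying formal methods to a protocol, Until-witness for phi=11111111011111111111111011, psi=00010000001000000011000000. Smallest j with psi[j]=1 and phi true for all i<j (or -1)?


(phi U psi) at 0: need smallest j with psi[j]=1 and phi[i]=1 for all i in [0,j).
Scan from step 0:
  step 0: phi=1, psi=0 -> continue
  step 1: phi=1, psi=0 -> continue
  step 2: phi=1, psi=0 -> continue
  step 3: psi=1 and phi held for [0,3) -> witness found
Witness step = 3

3


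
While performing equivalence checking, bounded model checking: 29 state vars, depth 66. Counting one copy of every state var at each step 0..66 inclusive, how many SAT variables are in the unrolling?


BMC unrolls to depth k, creating one copy of each state var for steps 0..k.
Step count = 66 + 1 = 67 (steps 0 through 66)
Vars per step = 29
Total = 29 * 67 = 1943

1943


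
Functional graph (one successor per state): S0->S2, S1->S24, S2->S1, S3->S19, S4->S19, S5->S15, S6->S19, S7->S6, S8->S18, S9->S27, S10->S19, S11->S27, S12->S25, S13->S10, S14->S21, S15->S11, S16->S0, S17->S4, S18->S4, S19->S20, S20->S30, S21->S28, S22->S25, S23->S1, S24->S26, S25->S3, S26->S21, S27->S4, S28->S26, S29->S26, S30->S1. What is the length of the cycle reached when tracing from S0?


Trace from S0 until a state repeats:
  S0 -> S2 -> S1 -> S24 -> S26 -> S21 -> S28 -> S26
S26 first seen at step 4, revisited at step 7.
Cycle length = 7 - 4 = 3

3


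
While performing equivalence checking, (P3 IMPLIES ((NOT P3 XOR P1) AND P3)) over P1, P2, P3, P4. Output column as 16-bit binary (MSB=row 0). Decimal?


Formula: (P3 IMPLIES ((NOT P3 XOR P1) AND P3)) over P1, P2, P3, P4 (16 rows)
Evaluate each row (bits = P1,P2,P3,P4, MSB first):
  row 0 [0000]: (0 IMPLIES ((NOT 0 XOR 0) AND 0)) -> 1
  row 1 [0001]: (0 IMPLIES ((NOT 0 XOR 0) AND 0)) -> 1
  row 2 [0010]: (1 IMPLIES ((NOT 1 XOR 0) AND 1)) -> 0
  row 3 [0011]: (1 IMPLIES ((NOT 1 XOR 0) AND 1)) -> 0
  row 4 [0100]: (0 IMPLIES ((NOT 0 XOR 0) AND 0)) -> 1
  row 5 [0101]: (0 IMPLIES ((NOT 0 XOR 0) AND 0)) -> 1
  row 6 [0110]: (1 IMPLIES ((NOT 1 XOR 0) AND 1)) -> 0
  row 7 [0111]: (1 IMPLIES ((NOT 1 XOR 0) AND 1)) -> 0
  row 8 [1000]: (0 IMPLIES ((NOT 0 XOR 1) AND 0)) -> 1
  row 9 [1001]: (0 IMPLIES ((NOT 0 XOR 1) AND 0)) -> 1
  row 10 [1010]: (1 IMPLIES ((NOT 1 XOR 1) AND 1)) -> 1
  row 11 [1011]: (1 IMPLIES ((NOT 1 XOR 1) AND 1)) -> 1
  row 12 [1100]: (0 IMPLIES ((NOT 0 XOR 1) AND 0)) -> 1
  row 13 [1101]: (0 IMPLIES ((NOT 0 XOR 1) AND 0)) -> 1
  row 14 [1110]: (1 IMPLIES ((NOT 1 XOR 1) AND 1)) -> 1
  row 15 [1111]: (1 IMPLIES ((NOT 1 XOR 1) AND 1)) -> 1
Full result column, 4 rows per line (P1,P2 fixed per line; P3,P4 runs 00..11 left to right):
  rows 0-3 [P1,P2=00]: 1100  = hex C
  rows 4-7 [P1,P2=01]: 1100  = hex C
  rows 8-11 [P1,P2=10]: 1111  = hex F
  rows 12-15 [P1,P2=11]: 1111  = hex F
Output column (row 0 .. row 15) = 1100110011111111
Output column grouped in 4s = 1100 1100 1111 1111 = 0xCCFF
Convert to decimal digit by digit (value = value*16 + digit):
  C -> 12
  12*16 + 12 (C) = 204
  204*16 + 15 (F) = 3279
  3279*16 + 15 (F) = 52479
Decimal = 52479

52479
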